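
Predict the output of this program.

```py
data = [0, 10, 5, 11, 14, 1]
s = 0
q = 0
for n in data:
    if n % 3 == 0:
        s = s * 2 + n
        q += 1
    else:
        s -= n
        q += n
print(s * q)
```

-1722

n=0: %3==0, s = 0*2+0 = 0; q=1
n=10: not %3==0, s = 0-10 = -10; q=11
n=5: not %3==0, s = (-10)-5 = -15; q=16
n=11: not %3==0, s = (-15)-11 = -26; q=27
n=14: not %3==0, s = (-26)-14 = -40; q=41
n=1: not %3==0, s = (-40)-1 = -41; q=42
s*q = (-41)*42 = -1722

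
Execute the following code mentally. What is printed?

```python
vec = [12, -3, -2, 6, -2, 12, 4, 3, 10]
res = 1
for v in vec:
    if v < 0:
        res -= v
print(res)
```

v=12: not <0
v=-3: <0, res = 1-(-3) = 4
v=-2: <0, res = 4-(-2) = 6
v=6: not <0
v=-2: <0, res = 6-(-2) = 8
v=12: not <0
v=4: not <0
v=3: not <0
v=10: not <0

8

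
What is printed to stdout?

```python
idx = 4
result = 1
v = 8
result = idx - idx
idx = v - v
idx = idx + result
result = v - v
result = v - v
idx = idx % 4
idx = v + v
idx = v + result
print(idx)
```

8

result = 4-4 = 0
idx = 8-8 = 0
idx = 0+0 = 0
result = 8-8 = 0
result = 8-8 = 0
idx = 0%4 = 0
idx = 8+8 = 16
idx = 8+0 = 8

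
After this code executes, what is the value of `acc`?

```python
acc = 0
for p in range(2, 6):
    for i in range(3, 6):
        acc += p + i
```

90

p=2,i=3: acc = 0+5 = 5
p=2,i=4: acc = 5+6 = 11
p=2,i=5: acc = 11+7 = 18
p=3,i=3: acc = 18+6 = 24
p=3,i=4: acc = 24+7 = 31
p=3,i=5: acc = 31+8 = 39
p=4,i=3: acc = 39+7 = 46
p=4,i=4: acc = 46+8 = 54
p=4,i=5: acc = 54+9 = 63
p=5,i=3: acc = 63+8 = 71
p=5,i=4: acc = 71+9 = 80
p=5,i=5: acc = 80+10 = 90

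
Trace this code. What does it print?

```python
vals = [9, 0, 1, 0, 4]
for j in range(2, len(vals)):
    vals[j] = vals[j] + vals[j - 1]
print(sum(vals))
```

16

j=2: vals[2] = 1+0 = 1 → [9, 0, 1, 0, 4]
j=3: vals[3] = 0+1 = 1 → [9, 0, 1, 1, 4]
j=4: vals[4] = 4+1 = 5 → [9, 0, 1, 1, 5]
sum = 16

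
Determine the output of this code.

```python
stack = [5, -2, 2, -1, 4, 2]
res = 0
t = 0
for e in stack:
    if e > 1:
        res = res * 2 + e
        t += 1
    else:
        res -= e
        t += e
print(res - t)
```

77

e=5: >1, res = 0*2+5 = 5; t=1
e=-2: not >1, res = 5-(-2) = 7; t=-1
e=2: >1, res = 7*2+2 = 16; t=0
e=-1: not >1, res = 16-(-1) = 17; t=-1
e=4: >1, res = 17*2+4 = 38; t=0
e=2: >1, res = 38*2+2 = 78; t=1
res-t = 78-1 = 77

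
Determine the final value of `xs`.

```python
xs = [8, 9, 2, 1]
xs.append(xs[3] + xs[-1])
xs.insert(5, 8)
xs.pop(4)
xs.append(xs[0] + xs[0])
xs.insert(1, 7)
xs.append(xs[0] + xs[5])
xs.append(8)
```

[8, 7, 9, 2, 1, 8, 16, 16, 8]

append xs[3]+xs[-1] = 1+1 = 2 → [8, 9, 2, 1, 2]
insert 8 at 5 → [8, 9, 2, 1, 2, 8]
pop(4) removes 2 → [8, 9, 2, 1, 8]
append xs[0]+xs[0] = 8+8 = 16 → [8, 9, 2, 1, 8, 16]
insert 7 at 1 → [8, 7, 9, 2, 1, 8, 16]
append xs[0]+xs[5] = 8+8 = 16 → [8, 7, 9, 2, 1, 8, 16, 16]
append 8 → [8, 7, 9, 2, 1, 8, 16, 16, 8]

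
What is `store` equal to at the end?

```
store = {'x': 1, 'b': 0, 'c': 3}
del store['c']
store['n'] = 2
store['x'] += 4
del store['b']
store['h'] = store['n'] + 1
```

{'x': 5, 'n': 2, 'h': 3}

del 'c' → {'x': 1, 'b': 0}
store['n'] = 2 → {'x': 1, 'b': 0, 'n': 2}
store['x'] = 1+4 = 5 → {'x': 5, 'b': 0, 'n': 2}
del 'b' → {'x': 5, 'n': 2}
store['h'] = store['n']+1 = 3 → {'x': 5, 'n': 2, 'h': 3}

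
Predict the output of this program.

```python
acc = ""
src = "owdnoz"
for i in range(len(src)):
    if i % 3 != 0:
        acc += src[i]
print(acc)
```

i=0: skip
i=1: add 'w' → 'w'
i=2: add 'd' → 'wd'
i=3: skip
i=4: add 'o' → 'wdo'
i=5: add 'z' → 'wdoz'

wdoz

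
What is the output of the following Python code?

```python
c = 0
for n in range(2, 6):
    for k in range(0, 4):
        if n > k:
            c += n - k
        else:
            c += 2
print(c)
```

n=2,k=0: 2>0, c = 0+2 = 2
n=2,k=1: 2>1, c = 2+1 = 3
n=2,k=2: not 2>2, c = 3+2 = 5
n=2,k=3: not 2>3, c = 5+2 = 7
n=3,k=0: 3>0, c = 7+3 = 10
n=3,k=1: 3>1, c = 10+2 = 12
n=3,k=2: 3>2, c = 12+1 = 13
n=3,k=3: not 3>3, c = 13+2 = 15
n=4,k=0: 4>0, c = 15+4 = 19
n=4,k=1: 4>1, c = 19+3 = 22
n=4,k=2: 4>2, c = 22+2 = 24
n=4,k=3: 4>3, c = 24+1 = 25
n=5,k=0: 5>0, c = 25+5 = 30
n=5,k=1: 5>1, c = 30+4 = 34
n=5,k=2: 5>2, c = 34+3 = 37
n=5,k=3: 5>3, c = 37+2 = 39

39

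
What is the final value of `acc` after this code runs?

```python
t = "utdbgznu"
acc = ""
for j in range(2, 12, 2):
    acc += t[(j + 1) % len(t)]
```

'bzutb'

j=2: add t[3]='b' → 'b'
j=4: add t[5]='z' → 'bz'
j=6: add t[7]='u' → 'bzu'
j=8: add t[1]='t' → 'bzut'
j=10: add t[3]='b' → 'bzutb'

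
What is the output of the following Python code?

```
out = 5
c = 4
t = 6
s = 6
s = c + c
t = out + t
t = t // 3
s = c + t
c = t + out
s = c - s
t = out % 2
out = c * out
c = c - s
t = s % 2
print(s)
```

s = 4+4 = 8
t = 5+6 = 11
t = 11//3 = 3
s = 4+3 = 7
c = 3+5 = 8
s = 8-7 = 1
t = 5%2 = 1
out = 8*5 = 40
c = 8-1 = 7
t = 1%2 = 1

1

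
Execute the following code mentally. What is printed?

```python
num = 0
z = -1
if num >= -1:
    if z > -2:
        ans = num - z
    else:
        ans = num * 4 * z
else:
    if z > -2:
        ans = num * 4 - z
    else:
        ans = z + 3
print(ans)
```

num=0, z=-1
num >= -1 is True; z > -2 is True
→ ans = num - z = 1

1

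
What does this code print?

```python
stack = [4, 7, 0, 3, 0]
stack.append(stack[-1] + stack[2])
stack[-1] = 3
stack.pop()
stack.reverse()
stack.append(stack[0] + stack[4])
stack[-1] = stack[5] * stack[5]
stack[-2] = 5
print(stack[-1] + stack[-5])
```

19

append stack[-1]+stack[2] = 0+0 = 0 → [4, 7, 0, 3, 0, 0]
stack[-1] = 3 → [4, 7, 0, 3, 0, 3]
pop() removes 3 → [4, 7, 0, 3, 0]
reverse → [0, 3, 0, 7, 4]
append stack[0]+stack[4] = 0+4 = 4 → [0, 3, 0, 7, 4, 4]
stack[-1] = stack[5]*stack[5] = 4*4 = 16 → [0, 3, 0, 7, 4, 16]
stack[-2] = 5 → [0, 3, 0, 7, 5, 16]
stack[-1]+stack[-5] = 16+3 = 19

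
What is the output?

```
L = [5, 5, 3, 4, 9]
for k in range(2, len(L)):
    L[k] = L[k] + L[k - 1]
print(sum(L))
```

51

k=2: L[2] = 3+5 = 8 → [5, 5, 8, 4, 9]
k=3: L[3] = 4+8 = 12 → [5, 5, 8, 12, 9]
k=4: L[4] = 9+12 = 21 → [5, 5, 8, 12, 21]
sum = 51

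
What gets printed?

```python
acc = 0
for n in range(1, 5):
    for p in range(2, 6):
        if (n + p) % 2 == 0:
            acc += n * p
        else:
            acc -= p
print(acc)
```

40

n=1,p=2: odd sum, acc = 0-2 = -2
n=1,p=3: even sum, acc = (-2)+3 = 1
n=1,p=4: odd sum, acc = 1-4 = -3
n=1,p=5: even sum, acc = (-3)+5 = 2
n=2,p=2: even sum, acc = 2+4 = 6
n=2,p=3: odd sum, acc = 6-3 = 3
n=2,p=4: even sum, acc = 3+8 = 11
n=2,p=5: odd sum, acc = 11-5 = 6
n=3,p=2: odd sum, acc = 6-2 = 4
n=3,p=3: even sum, acc = 4+9 = 13
n=3,p=4: odd sum, acc = 13-4 = 9
n=3,p=5: even sum, acc = 9+15 = 24
n=4,p=2: even sum, acc = 24+8 = 32
n=4,p=3: odd sum, acc = 32-3 = 29
n=4,p=4: even sum, acc = 29+16 = 45
n=4,p=5: odd sum, acc = 45-5 = 40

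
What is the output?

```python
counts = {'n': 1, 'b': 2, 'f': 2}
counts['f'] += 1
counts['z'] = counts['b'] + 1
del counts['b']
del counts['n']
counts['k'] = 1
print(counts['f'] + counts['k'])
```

counts['f'] = 2+1 = 3 → {'n': 1, 'b': 2, 'f': 3}
counts['z'] = counts['b']+1 = 3 → {'n': 1, 'b': 2, 'f': 3, 'z': 3}
del 'b' → {'n': 1, 'f': 3, 'z': 3}
del 'n' → {'f': 3, 'z': 3}
counts['k'] = 1 → {'f': 3, 'z': 3, 'k': 1}
counts['f']+counts['k'] = 3+1 = 4

4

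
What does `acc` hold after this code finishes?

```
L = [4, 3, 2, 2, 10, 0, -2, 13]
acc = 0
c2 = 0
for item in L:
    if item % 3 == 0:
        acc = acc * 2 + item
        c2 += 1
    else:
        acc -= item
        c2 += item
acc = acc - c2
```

-80

item=4: not %3==0, acc = 0-4 = -4; c2=4
item=3: %3==0, acc = (-4)*2+3 = -5; c2=5
item=2: not %3==0, acc = (-5)-2 = -7; c2=7
item=2: not %3==0, acc = (-7)-2 = -9; c2=9
item=10: not %3==0, acc = (-9)-10 = -19; c2=19
item=0: %3==0, acc = (-19)*2+0 = -38; c2=20
item=-2: not %3==0, acc = (-38)-(-2) = -36; c2=18
item=13: not %3==0, acc = (-36)-13 = -49; c2=31
acc-c2 = (-49)-31 = -80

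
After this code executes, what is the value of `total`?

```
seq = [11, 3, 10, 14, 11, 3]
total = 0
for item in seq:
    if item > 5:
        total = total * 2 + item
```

item=11: >5, total = 0*2+11 = 11
item=3: not >5
item=10: >5, total = 11*2+10 = 32
item=14: >5, total = 32*2+14 = 78
item=11: >5, total = 78*2+11 = 167
item=3: not >5

167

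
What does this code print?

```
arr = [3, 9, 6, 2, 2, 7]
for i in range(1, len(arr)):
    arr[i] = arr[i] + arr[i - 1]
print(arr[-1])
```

29

i=1: arr[1] = 9+3 = 12 → [3, 12, 6, 2, 2, 7]
i=2: arr[2] = 6+12 = 18 → [3, 12, 18, 2, 2, 7]
i=3: arr[3] = 2+18 = 20 → [3, 12, 18, 20, 2, 7]
i=4: arr[4] = 2+20 = 22 → [3, 12, 18, 20, 22, 7]
i=5: arr[5] = 7+22 = 29 → [3, 12, 18, 20, 22, 29]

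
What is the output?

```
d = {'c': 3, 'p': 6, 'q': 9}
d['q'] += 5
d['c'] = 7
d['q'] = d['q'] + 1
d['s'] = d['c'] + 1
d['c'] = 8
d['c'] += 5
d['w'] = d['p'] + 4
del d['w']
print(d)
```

{'c': 13, 'p': 6, 'q': 15, 's': 8}

d['q'] = 9+5 = 14 → {'c': 3, 'p': 6, 'q': 14}
d['c'] = 7 → {'c': 7, 'p': 6, 'q': 14}
d['q'] = d['q']+1 = 15 → {'c': 7, 'p': 6, 'q': 15}
d['s'] = d['c']+1 = 8 → {'c': 7, 'p': 6, 'q': 15, 's': 8}
d['c'] = 8 → {'c': 8, 'p': 6, 'q': 15, 's': 8}
d['c'] = 8+5 = 13 → {'c': 13, 'p': 6, 'q': 15, 's': 8}
d['w'] = d['p']+4 = 10 → {'c': 13, 'p': 6, 'q': 15, 's': 8, 'w': 10}
del 'w' → {'c': 13, 'p': 6, 'q': 15, 's': 8}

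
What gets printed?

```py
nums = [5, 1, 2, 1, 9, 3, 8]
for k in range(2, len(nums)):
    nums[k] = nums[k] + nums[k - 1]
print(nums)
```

k=2: nums[2] = 2+1 = 3 → [5, 1, 3, 1, 9, 3, 8]
k=3: nums[3] = 1+3 = 4 → [5, 1, 3, 4, 9, 3, 8]
k=4: nums[4] = 9+4 = 13 → [5, 1, 3, 4, 13, 3, 8]
k=5: nums[5] = 3+13 = 16 → [5, 1, 3, 4, 13, 16, 8]
k=6: nums[6] = 8+16 = 24 → [5, 1, 3, 4, 13, 16, 24]

[5, 1, 3, 4, 13, 16, 24]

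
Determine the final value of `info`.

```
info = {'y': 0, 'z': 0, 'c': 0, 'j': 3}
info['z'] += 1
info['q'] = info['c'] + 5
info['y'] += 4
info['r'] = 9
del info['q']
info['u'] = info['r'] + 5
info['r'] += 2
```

{'y': 4, 'z': 1, 'c': 0, 'j': 3, 'r': 11, 'u': 14}

info['z'] = 0+1 = 1 → {'y': 0, 'z': 1, 'c': 0, 'j': 3}
info['q'] = info['c']+5 = 5 → {'y': 0, 'z': 1, 'c': 0, 'j': 3, 'q': 5}
info['y'] = 0+4 = 4 → {'y': 4, 'z': 1, 'c': 0, 'j': 3, 'q': 5}
info['r'] = 9 → {'y': 4, 'z': 1, 'c': 0, 'j': 3, 'q': 5, 'r': 9}
del 'q' → {'y': 4, 'z': 1, 'c': 0, 'j': 3, 'r': 9}
info['u'] = info['r']+5 = 14 → {'y': 4, 'z': 1, 'c': 0, 'j': 3, 'r': 9, 'u': 14}
info['r'] = 9+2 = 11 → {'y': 4, 'z': 1, 'c': 0, 'j': 3, 'r': 11, 'u': 14}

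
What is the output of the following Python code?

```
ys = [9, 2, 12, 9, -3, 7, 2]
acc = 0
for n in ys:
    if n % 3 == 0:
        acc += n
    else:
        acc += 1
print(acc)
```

30

n=9: %3==0, acc = 0+9 = 9
n=2: not %3==0, acc = 9+1 = 10
n=12: %3==0, acc = 10+12 = 22
n=9: %3==0, acc = 22+9 = 31
n=-3: %3==0, acc = 31+(-3) = 28
n=7: not %3==0, acc = 28+1 = 29
n=2: not %3==0, acc = 29+1 = 30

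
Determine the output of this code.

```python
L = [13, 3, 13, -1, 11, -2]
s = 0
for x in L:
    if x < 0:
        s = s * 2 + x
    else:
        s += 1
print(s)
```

10

x=13: not <0, s = 0+1 = 1
x=3: not <0, s = 1+1 = 2
x=13: not <0, s = 2+1 = 3
x=-1: <0, s = 3*2+(-1) = 5
x=11: not <0, s = 5+1 = 6
x=-2: <0, s = 6*2+(-2) = 10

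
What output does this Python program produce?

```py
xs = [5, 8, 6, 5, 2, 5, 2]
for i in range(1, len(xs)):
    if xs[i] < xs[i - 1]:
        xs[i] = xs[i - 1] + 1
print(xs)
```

[5, 8, 9, 10, 11, 12, 13]

i=1: 8>=5, unchanged → [5, 8, 6, 5, 2, 5, 2]
i=2: 6<8, xs[2] = 8+1 = 9 → [5, 8, 9, 5, 2, 5, 2]
i=3: 5<9, xs[3] = 9+1 = 10 → [5, 8, 9, 10, 2, 5, 2]
i=4: 2<10, xs[4] = 10+1 = 11 → [5, 8, 9, 10, 11, 5, 2]
i=5: 5<11, xs[5] = 11+1 = 12 → [5, 8, 9, 10, 11, 12, 2]
i=6: 2<12, xs[6] = 12+1 = 13 → [5, 8, 9, 10, 11, 12, 13]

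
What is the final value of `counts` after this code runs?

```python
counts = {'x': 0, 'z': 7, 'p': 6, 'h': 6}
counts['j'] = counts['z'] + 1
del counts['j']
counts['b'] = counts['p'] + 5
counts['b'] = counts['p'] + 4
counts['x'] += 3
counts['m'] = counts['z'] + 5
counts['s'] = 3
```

counts['j'] = counts['z']+1 = 8 → {'x': 0, 'z': 7, 'p': 6, 'h': 6, 'j': 8}
del 'j' → {'x': 0, 'z': 7, 'p': 6, 'h': 6}
counts['b'] = counts['p']+5 = 11 → {'x': 0, 'z': 7, 'p': 6, 'h': 6, 'b': 11}
counts['b'] = counts['p']+4 = 10 → {'x': 0, 'z': 7, 'p': 6, 'h': 6, 'b': 10}
counts['x'] = 0+3 = 3 → {'x': 3, 'z': 7, 'p': 6, 'h': 6, 'b': 10}
counts['m'] = counts['z']+5 = 12 → {'x': 3, 'z': 7, 'p': 6, 'h': 6, 'b': 10, 'm': 12}
counts['s'] = 3 → {'x': 3, 'z': 7, 'p': 6, 'h': 6, 'b': 10, 'm': 12, 's': 3}

{'x': 3, 'z': 7, 'p': 6, 'h': 6, 'b': 10, 'm': 12, 's': 3}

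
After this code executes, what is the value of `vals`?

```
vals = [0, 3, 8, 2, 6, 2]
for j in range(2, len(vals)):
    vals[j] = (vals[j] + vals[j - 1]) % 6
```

[0, 3, 5, 1, 1, 3]

j=2: vals[2] = (8+3)%6 = 5 → [0, 3, 5, 2, 6, 2]
j=3: vals[3] = (2+5)%6 = 1 → [0, 3, 5, 1, 6, 2]
j=4: vals[4] = (6+1)%6 = 1 → [0, 3, 5, 1, 1, 2]
j=5: vals[5] = (2+1)%6 = 3 → [0, 3, 5, 1, 1, 3]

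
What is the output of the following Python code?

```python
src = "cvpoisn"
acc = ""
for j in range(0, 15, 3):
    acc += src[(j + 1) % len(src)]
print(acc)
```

j=0: add src[1]='v' → 'v'
j=3: add src[4]='i' → 'vi'
j=6: add src[0]='c' → 'vic'
j=9: add src[3]='o' → 'vico'
j=12: add src[6]='n' → 'vicon'

vicon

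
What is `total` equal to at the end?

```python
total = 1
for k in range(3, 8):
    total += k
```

k=3: total = 1+3 = 4
k=4: total = 4+4 = 8
k=5: total = 8+5 = 13
k=6: total = 13+6 = 19
k=7: total = 19+7 = 26

26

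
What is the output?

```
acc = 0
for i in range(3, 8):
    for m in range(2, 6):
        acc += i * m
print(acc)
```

i=3,m=2: acc = 0+6 = 6
i=3,m=3: acc = 6+9 = 15
i=3,m=4: acc = 15+12 = 27
i=3,m=5: acc = 27+15 = 42
i=4,m=2: acc = 42+8 = 50
i=4,m=3: acc = 50+12 = 62
i=4,m=4: acc = 62+16 = 78
i=4,m=5: acc = 78+20 = 98
i=5,m=2: acc = 98+10 = 108
i=5,m=3: acc = 108+15 = 123
i=5,m=4: acc = 123+20 = 143
i=5,m=5: acc = 143+25 = 168
i=6,m=2: acc = 168+12 = 180
i=6,m=3: acc = 180+18 = 198
i=6,m=4: acc = 198+24 = 222
i=6,m=5: acc = 222+30 = 252
i=7,m=2: acc = 252+14 = 266
i=7,m=3: acc = 266+21 = 287
i=7,m=4: acc = 287+28 = 315
i=7,m=5: acc = 315+35 = 350

350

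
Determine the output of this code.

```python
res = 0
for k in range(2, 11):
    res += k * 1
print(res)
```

k=2: res = 0+2*1 = 2
k=3: res = 2+3*1 = 5
k=4: res = 5+4*1 = 9
k=5: res = 9+5*1 = 14
k=6: res = 14+6*1 = 20
k=7: res = 20+7*1 = 27
k=8: res = 27+8*1 = 35
k=9: res = 35+9*1 = 44
k=10: res = 44+10*1 = 54

54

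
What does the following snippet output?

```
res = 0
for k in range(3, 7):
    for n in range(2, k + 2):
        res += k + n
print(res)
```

156

k=3,n=2: res = 0+5 = 5
k=3,n=3: res = 5+6 = 11
k=3,n=4: res = 11+7 = 18
k=4,n=2: res = 18+6 = 24
k=4,n=3: res = 24+7 = 31
k=4,n=4: res = 31+8 = 39
k=4,n=5: res = 39+9 = 48
k=5,n=2: res = 48+7 = 55
k=5,n=3: res = 55+8 = 63
k=5,n=4: res = 63+9 = 72
k=5,n=5: res = 72+10 = 82
k=5,n=6: res = 82+11 = 93
k=6,n=2: res = 93+8 = 101
k=6,n=3: res = 101+9 = 110
k=6,n=4: res = 110+10 = 120
k=6,n=5: res = 120+11 = 131
k=6,n=6: res = 131+12 = 143
k=6,n=7: res = 143+13 = 156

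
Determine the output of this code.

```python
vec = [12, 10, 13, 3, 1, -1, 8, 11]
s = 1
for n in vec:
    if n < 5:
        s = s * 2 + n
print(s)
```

n=12: not <5
n=10: not <5
n=13: not <5
n=3: <5, s = 1*2+3 = 5
n=1: <5, s = 5*2+1 = 11
n=-1: <5, s = 11*2+(-1) = 21
n=8: not <5
n=11: not <5

21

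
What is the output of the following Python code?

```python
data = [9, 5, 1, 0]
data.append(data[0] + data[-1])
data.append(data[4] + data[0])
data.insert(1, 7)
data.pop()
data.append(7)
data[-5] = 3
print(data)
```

[9, 7, 3, 1, 0, 9, 7]

append data[0]+data[-1] = 9+0 = 9 → [9, 5, 1, 0, 9]
append data[4]+data[0] = 9+9 = 18 → [9, 5, 1, 0, 9, 18]
insert 7 at 1 → [9, 7, 5, 1, 0, 9, 18]
pop() removes 18 → [9, 7, 5, 1, 0, 9]
append 7 → [9, 7, 5, 1, 0, 9, 7]
data[-5] = 3 → [9, 7, 3, 1, 0, 9, 7]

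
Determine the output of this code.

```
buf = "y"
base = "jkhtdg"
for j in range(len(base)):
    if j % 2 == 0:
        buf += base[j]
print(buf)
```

yjhd

j=0: add 'j' → 'yj'
j=1: skip
j=2: add 'h' → 'yjh'
j=3: skip
j=4: add 'd' → 'yjhd'
j=5: skip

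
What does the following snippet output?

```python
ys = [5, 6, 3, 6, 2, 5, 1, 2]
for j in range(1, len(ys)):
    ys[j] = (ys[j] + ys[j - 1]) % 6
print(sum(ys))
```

25

j=1: ys[1] = (6+5)%6 = 5 → [5, 5, 3, 6, 2, 5, 1, 2]
j=2: ys[2] = (3+5)%6 = 2 → [5, 5, 2, 6, 2, 5, 1, 2]
j=3: ys[3] = (6+2)%6 = 2 → [5, 5, 2, 2, 2, 5, 1, 2]
j=4: ys[4] = (2+2)%6 = 4 → [5, 5, 2, 2, 4, 5, 1, 2]
j=5: ys[5] = (5+4)%6 = 3 → [5, 5, 2, 2, 4, 3, 1, 2]
j=6: ys[6] = (1+3)%6 = 4 → [5, 5, 2, 2, 4, 3, 4, 2]
j=7: ys[7] = (2+4)%6 = 0 → [5, 5, 2, 2, 4, 3, 4, 0]
sum = 25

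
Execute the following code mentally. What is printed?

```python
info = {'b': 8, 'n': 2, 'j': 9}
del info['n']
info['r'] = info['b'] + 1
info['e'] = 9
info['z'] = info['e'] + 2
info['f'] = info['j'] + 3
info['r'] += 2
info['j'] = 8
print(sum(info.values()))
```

59

del 'n' → {'b': 8, 'j': 9}
info['r'] = info['b']+1 = 9 → {'b': 8, 'j': 9, 'r': 9}
info['e'] = 9 → {'b': 8, 'j': 9, 'r': 9, 'e': 9}
info['z'] = info['e']+2 = 11 → {'b': 8, 'j': 9, 'r': 9, 'e': 9, 'z': 11}
info['f'] = info['j']+3 = 12 → {'b': 8, 'j': 9, 'r': 9, 'e': 9, 'z': 11, 'f': 12}
info['r'] = 9+2 = 11 → {'b': 8, 'j': 9, 'r': 11, 'e': 9, 'z': 11, 'f': 12}
info['j'] = 8 → {'b': 8, 'j': 8, 'r': 11, 'e': 9, 'z': 11, 'f': 12}
sum of values = 59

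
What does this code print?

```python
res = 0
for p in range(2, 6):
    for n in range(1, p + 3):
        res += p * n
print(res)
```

p=2,n=1: res = 0+2 = 2
p=2,n=2: res = 2+4 = 6
p=2,n=3: res = 6+6 = 12
p=2,n=4: res = 12+8 = 20
p=3,n=1: res = 20+3 = 23
p=3,n=2: res = 23+6 = 29
p=3,n=3: res = 29+9 = 38
p=3,n=4: res = 38+12 = 50
p=3,n=5: res = 50+15 = 65
p=4,n=1: res = 65+4 = 69
p=4,n=2: res = 69+8 = 77
p=4,n=3: res = 77+12 = 89
p=4,n=4: res = 89+16 = 105
p=4,n=5: res = 105+20 = 125
p=4,n=6: res = 125+24 = 149
p=5,n=1: res = 149+5 = 154
p=5,n=2: res = 154+10 = 164
p=5,n=3: res = 164+15 = 179
p=5,n=4: res = 179+20 = 199
p=5,n=5: res = 199+25 = 224
p=5,n=6: res = 224+30 = 254
p=5,n=7: res = 254+35 = 289

289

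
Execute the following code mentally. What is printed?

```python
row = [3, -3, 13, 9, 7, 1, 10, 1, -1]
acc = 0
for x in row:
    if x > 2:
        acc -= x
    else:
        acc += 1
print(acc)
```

x=3: >2, acc = 0-3 = -3
x=-3: not >2, acc = (-3)+1 = -2
x=13: >2, acc = (-2)-13 = -15
x=9: >2, acc = (-15)-9 = -24
x=7: >2, acc = (-24)-7 = -31
x=1: not >2, acc = (-31)+1 = -30
x=10: >2, acc = (-30)-10 = -40
x=1: not >2, acc = (-40)+1 = -39
x=-1: not >2, acc = (-39)+1 = -38

-38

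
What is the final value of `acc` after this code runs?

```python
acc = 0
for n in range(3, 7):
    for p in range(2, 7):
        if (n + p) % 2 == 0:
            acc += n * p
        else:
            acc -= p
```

n=3,p=2: odd sum, acc = 0-2 = -2
n=3,p=3: even sum, acc = (-2)+9 = 7
n=3,p=4: odd sum, acc = 7-4 = 3
n=3,p=5: even sum, acc = 3+15 = 18
n=3,p=6: odd sum, acc = 18-6 = 12
n=4,p=2: even sum, acc = 12+8 = 20
n=4,p=3: odd sum, acc = 20-3 = 17
n=4,p=4: even sum, acc = 17+16 = 33
n=4,p=5: odd sum, acc = 33-5 = 28
n=4,p=6: even sum, acc = 28+24 = 52
n=5,p=2: odd sum, acc = 52-2 = 50
n=5,p=3: even sum, acc = 50+15 = 65
n=5,p=4: odd sum, acc = 65-4 = 61
n=5,p=5: even sum, acc = 61+25 = 86
n=5,p=6: odd sum, acc = 86-6 = 80
n=6,p=2: even sum, acc = 80+12 = 92
n=6,p=3: odd sum, acc = 92-3 = 89
n=6,p=4: even sum, acc = 89+24 = 113
n=6,p=5: odd sum, acc = 113-5 = 108
n=6,p=6: even sum, acc = 108+36 = 144

144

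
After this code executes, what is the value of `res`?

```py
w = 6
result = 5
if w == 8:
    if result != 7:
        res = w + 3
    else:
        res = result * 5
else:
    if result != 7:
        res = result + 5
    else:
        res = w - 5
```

10

w=6, result=5
w == 8 is False; result != 7 is True
→ res = result + 5 = 10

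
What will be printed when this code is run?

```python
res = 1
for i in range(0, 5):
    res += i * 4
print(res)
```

i=0: res = 1+0*4 = 1
i=1: res = 1+1*4 = 5
i=2: res = 5+2*4 = 13
i=3: res = 13+3*4 = 25
i=4: res = 25+4*4 = 41

41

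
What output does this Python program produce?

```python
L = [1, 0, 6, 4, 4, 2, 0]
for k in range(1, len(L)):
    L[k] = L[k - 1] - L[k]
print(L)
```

k=1: L[1] = 1-0 = 1 → [1, 1, 6, 4, 4, 2, 0]
k=2: L[2] = 1-6 = -5 → [1, 1, -5, 4, 4, 2, 0]
k=3: L[3] = (-5)-4 = -9 → [1, 1, -5, -9, 4, 2, 0]
k=4: L[4] = (-9)-4 = -13 → [1, 1, -5, -9, -13, 2, 0]
k=5: L[5] = (-13)-2 = -15 → [1, 1, -5, -9, -13, -15, 0]
k=6: L[6] = (-15)-0 = -15 → [1, 1, -5, -9, -13, -15, -15]

[1, 1, -5, -9, -13, -15, -15]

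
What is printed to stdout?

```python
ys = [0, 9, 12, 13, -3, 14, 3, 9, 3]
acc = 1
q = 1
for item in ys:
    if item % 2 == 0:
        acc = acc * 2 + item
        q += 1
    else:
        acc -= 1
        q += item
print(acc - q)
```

-3

item=0: even, acc = 1*2+0 = 2; q=2
item=9: not even, acc = 2-1 = 1; q=11
item=12: even, acc = 1*2+12 = 14; q=12
item=13: not even, acc = 14-1 = 13; q=25
item=-3: not even, acc = 13-1 = 12; q=22
item=14: even, acc = 12*2+14 = 38; q=23
item=3: not even, acc = 38-1 = 37; q=26
item=9: not even, acc = 37-1 = 36; q=35
item=3: not even, acc = 36-1 = 35; q=38
acc-q = 35-38 = -3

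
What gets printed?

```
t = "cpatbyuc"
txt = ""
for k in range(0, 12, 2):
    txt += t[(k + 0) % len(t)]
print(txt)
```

k=0: add t[0]='c' → 'c'
k=2: add t[2]='a' → 'ca'
k=4: add t[4]='b' → 'cab'
k=6: add t[6]='u' → 'cabu'
k=8: add t[0]='c' → 'cabuc'
k=10: add t[2]='a' → 'cabuca'

cabuca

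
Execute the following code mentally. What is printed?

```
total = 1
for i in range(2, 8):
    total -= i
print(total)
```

i=2: total = 1-2 = -1
i=3: total = (-1)-3 = -4
i=4: total = (-4)-4 = -8
i=5: total = (-8)-5 = -13
i=6: total = (-13)-6 = -19
i=7: total = (-19)-7 = -26

-26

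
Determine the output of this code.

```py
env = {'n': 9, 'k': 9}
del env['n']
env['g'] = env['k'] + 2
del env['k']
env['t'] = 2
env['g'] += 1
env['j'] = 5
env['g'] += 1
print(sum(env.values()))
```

20

del 'n' → {'k': 9}
env['g'] = env['k']+2 = 11 → {'k': 9, 'g': 11}
del 'k' → {'g': 11}
env['t'] = 2 → {'g': 11, 't': 2}
env['g'] = 11+1 = 12 → {'g': 12, 't': 2}
env['j'] = 5 → {'g': 12, 't': 2, 'j': 5}
env['g'] = 12+1 = 13 → {'g': 13, 't': 2, 'j': 5}
sum of values = 20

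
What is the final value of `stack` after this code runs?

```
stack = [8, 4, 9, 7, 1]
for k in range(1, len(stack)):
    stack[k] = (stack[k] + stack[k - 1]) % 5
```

[8, 2, 1, 3, 4]

k=1: stack[1] = (4+8)%5 = 2 → [8, 2, 9, 7, 1]
k=2: stack[2] = (9+2)%5 = 1 → [8, 2, 1, 7, 1]
k=3: stack[3] = (7+1)%5 = 3 → [8, 2, 1, 3, 1]
k=4: stack[4] = (1+3)%5 = 4 → [8, 2, 1, 3, 4]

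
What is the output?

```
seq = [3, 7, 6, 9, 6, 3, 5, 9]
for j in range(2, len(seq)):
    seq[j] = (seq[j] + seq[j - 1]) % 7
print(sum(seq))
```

j=2: seq[2] = (6+7)%7 = 6 → [3, 7, 6, 9, 6, 3, 5, 9]
j=3: seq[3] = (9+6)%7 = 1 → [3, 7, 6, 1, 6, 3, 5, 9]
j=4: seq[4] = (6+1)%7 = 0 → [3, 7, 6, 1, 0, 3, 5, 9]
j=5: seq[5] = (3+0)%7 = 3 → [3, 7, 6, 1, 0, 3, 5, 9]
j=6: seq[6] = (5+3)%7 = 1 → [3, 7, 6, 1, 0, 3, 1, 9]
j=7: seq[7] = (9+1)%7 = 3 → [3, 7, 6, 1, 0, 3, 1, 3]
sum = 24

24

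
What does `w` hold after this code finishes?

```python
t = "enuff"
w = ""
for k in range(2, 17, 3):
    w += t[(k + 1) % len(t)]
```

k=2: add t[3]='f' → 'f'
k=5: add t[1]='n' → 'fn'
k=8: add t[4]='f' → 'fnf'
k=11: add t[2]='u' → 'fnfu'
k=14: add t[0]='e' → 'fnfue'

'fnfue'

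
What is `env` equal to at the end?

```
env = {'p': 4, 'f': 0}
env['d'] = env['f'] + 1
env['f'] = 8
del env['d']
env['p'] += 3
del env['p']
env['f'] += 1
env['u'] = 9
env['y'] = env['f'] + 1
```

env['d'] = env['f']+1 = 1 → {'p': 4, 'f': 0, 'd': 1}
env['f'] = 8 → {'p': 4, 'f': 8, 'd': 1}
del 'd' → {'p': 4, 'f': 8}
env['p'] = 4+3 = 7 → {'p': 7, 'f': 8}
del 'p' → {'f': 8}
env['f'] = 8+1 = 9 → {'f': 9}
env['u'] = 9 → {'f': 9, 'u': 9}
env['y'] = env['f']+1 = 10 → {'f': 9, 'u': 9, 'y': 10}

{'f': 9, 'u': 9, 'y': 10}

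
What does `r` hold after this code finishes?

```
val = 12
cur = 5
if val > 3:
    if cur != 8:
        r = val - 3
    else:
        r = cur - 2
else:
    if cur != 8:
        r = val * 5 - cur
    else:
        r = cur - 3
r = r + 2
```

val=12, cur=5
val > 3 is True; cur != 8 is True
→ r = val - 3 = 9
r = 9+2 = 11

11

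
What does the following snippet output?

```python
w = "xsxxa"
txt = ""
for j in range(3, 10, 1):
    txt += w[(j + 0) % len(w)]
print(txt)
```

j=3: add w[3]='x' → 'x'
j=4: add w[4]='a' → 'xa'
j=5: add w[0]='x' → 'xax'
j=6: add w[1]='s' → 'xaxs'
j=7: add w[2]='x' → 'xaxsx'
j=8: add w[3]='x' → 'xaxsxx'
j=9: add w[4]='a' → 'xaxsxxa'

xaxsxxa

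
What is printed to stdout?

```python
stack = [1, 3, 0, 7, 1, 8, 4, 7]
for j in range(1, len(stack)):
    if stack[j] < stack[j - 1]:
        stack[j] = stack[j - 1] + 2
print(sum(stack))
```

64

j=1: 3>=1, unchanged → [1, 3, 0, 7, 1, 8, 4, 7]
j=2: 0<3, stack[2] = 3+2 = 5 → [1, 3, 5, 7, 1, 8, 4, 7]
j=3: 7>=5, unchanged → [1, 3, 5, 7, 1, 8, 4, 7]
j=4: 1<7, stack[4] = 7+2 = 9 → [1, 3, 5, 7, 9, 8, 4, 7]
j=5: 8<9, stack[5] = 9+2 = 11 → [1, 3, 5, 7, 9, 11, 4, 7]
j=6: 4<11, stack[6] = 11+2 = 13 → [1, 3, 5, 7, 9, 11, 13, 7]
j=7: 7<13, stack[7] = 13+2 = 15 → [1, 3, 5, 7, 9, 11, 13, 15]
sum = 64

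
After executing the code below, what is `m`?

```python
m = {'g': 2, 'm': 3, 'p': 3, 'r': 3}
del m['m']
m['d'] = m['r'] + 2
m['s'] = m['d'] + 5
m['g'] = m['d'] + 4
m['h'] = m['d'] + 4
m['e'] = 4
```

{'g': 9, 'p': 3, 'r': 3, 'd': 5, 's': 10, 'h': 9, 'e': 4}

del 'm' → {'g': 2, 'p': 3, 'r': 3}
m['d'] = m['r']+2 = 5 → {'g': 2, 'p': 3, 'r': 3, 'd': 5}
m['s'] = m['d']+5 = 10 → {'g': 2, 'p': 3, 'r': 3, 'd': 5, 's': 10}
m['g'] = m['d']+4 = 9 → {'g': 9, 'p': 3, 'r': 3, 'd': 5, 's': 10}
m['h'] = m['d']+4 = 9 → {'g': 9, 'p': 3, 'r': 3, 'd': 5, 's': 10, 'h': 9}
m['e'] = 4 → {'g': 9, 'p': 3, 'r': 3, 'd': 5, 's': 10, 'h': 9, 'e': 4}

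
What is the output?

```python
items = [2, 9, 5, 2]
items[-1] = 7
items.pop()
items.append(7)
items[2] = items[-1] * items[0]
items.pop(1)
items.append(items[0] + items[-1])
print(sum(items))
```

items[-1] = 7 → [2, 9, 5, 7]
pop() removes 7 → [2, 9, 5]
append 7 → [2, 9, 5, 7]
items[2] = items[-1]*items[0] = 7*2 = 14 → [2, 9, 14, 7]
pop(1) removes 9 → [2, 14, 7]
append items[0]+items[-1] = 2+7 = 9 → [2, 14, 7, 9]
sum = 32

32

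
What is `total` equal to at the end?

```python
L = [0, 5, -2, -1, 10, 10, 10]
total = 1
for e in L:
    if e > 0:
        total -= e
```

e=0: not >0
e=5: >0, total = 1-5 = -4
e=-2: not >0
e=-1: not >0
e=10: >0, total = (-4)-10 = -14
e=10: >0, total = (-14)-10 = -24
e=10: >0, total = (-24)-10 = -34

-34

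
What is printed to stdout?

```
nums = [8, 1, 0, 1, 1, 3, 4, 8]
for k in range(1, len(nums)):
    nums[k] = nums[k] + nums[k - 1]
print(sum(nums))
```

k=1: nums[1] = 1+8 = 9 → [8, 9, 0, 1, 1, 3, 4, 8]
k=2: nums[2] = 0+9 = 9 → [8, 9, 9, 1, 1, 3, 4, 8]
k=3: nums[3] = 1+9 = 10 → [8, 9, 9, 10, 1, 3, 4, 8]
k=4: nums[4] = 1+10 = 11 → [8, 9, 9, 10, 11, 3, 4, 8]
k=5: nums[5] = 3+11 = 14 → [8, 9, 9, 10, 11, 14, 4, 8]
k=6: nums[6] = 4+14 = 18 → [8, 9, 9, 10, 11, 14, 18, 8]
k=7: nums[7] = 8+18 = 26 → [8, 9, 9, 10, 11, 14, 18, 26]
sum = 105

105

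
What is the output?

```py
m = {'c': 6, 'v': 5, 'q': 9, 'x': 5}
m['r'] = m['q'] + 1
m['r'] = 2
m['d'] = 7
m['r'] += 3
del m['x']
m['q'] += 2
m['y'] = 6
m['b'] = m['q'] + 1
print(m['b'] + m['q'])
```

23

m['r'] = m['q']+1 = 10 → {'c': 6, 'v': 5, 'q': 9, 'x': 5, 'r': 10}
m['r'] = 2 → {'c': 6, 'v': 5, 'q': 9, 'x': 5, 'r': 2}
m['d'] = 7 → {'c': 6, 'v': 5, 'q': 9, 'x': 5, 'r': 2, 'd': 7}
m['r'] = 2+3 = 5 → {'c': 6, 'v': 5, 'q': 9, 'x': 5, 'r': 5, 'd': 7}
del 'x' → {'c': 6, 'v': 5, 'q': 9, 'r': 5, 'd': 7}
m['q'] = 9+2 = 11 → {'c': 6, 'v': 5, 'q': 11, 'r': 5, 'd': 7}
m['y'] = 6 → {'c': 6, 'v': 5, 'q': 11, 'r': 5, 'd': 7, 'y': 6}
m['b'] = m['q']+1 = 12 → {'c': 6, 'v': 5, 'q': 11, 'r': 5, 'd': 7, 'y': 6, 'b': 12}
m['b']+m['q'] = 12+11 = 23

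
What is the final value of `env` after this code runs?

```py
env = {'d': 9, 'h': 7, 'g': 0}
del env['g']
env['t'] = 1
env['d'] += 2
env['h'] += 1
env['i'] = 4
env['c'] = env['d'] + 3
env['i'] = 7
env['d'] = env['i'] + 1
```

del 'g' → {'d': 9, 'h': 7}
env['t'] = 1 → {'d': 9, 'h': 7, 't': 1}
env['d'] = 9+2 = 11 → {'d': 11, 'h': 7, 't': 1}
env['h'] = 7+1 = 8 → {'d': 11, 'h': 8, 't': 1}
env['i'] = 4 → {'d': 11, 'h': 8, 't': 1, 'i': 4}
env['c'] = env['d']+3 = 14 → {'d': 11, 'h': 8, 't': 1, 'i': 4, 'c': 14}
env['i'] = 7 → {'d': 11, 'h': 8, 't': 1, 'i': 7, 'c': 14}
env['d'] = env['i']+1 = 8 → {'d': 8, 'h': 8, 't': 1, 'i': 7, 'c': 14}

{'d': 8, 'h': 8, 't': 1, 'i': 7, 'c': 14}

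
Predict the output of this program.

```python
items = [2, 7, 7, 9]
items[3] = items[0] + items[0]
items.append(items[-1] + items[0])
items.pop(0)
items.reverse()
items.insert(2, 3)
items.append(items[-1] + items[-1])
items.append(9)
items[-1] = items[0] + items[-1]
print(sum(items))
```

items[3] = items[0]+items[0] = 2+2 = 4 → [2, 7, 7, 4]
append items[-1]+items[0] = 4+2 = 6 → [2, 7, 7, 4, 6]
pop(0) removes 2 → [7, 7, 4, 6]
reverse → [6, 4, 7, 7]
insert 3 at 2 → [6, 4, 3, 7, 7]
append items[-1]+items[-1] = 7+7 = 14 → [6, 4, 3, 7, 7, 14]
append 9 → [6, 4, 3, 7, 7, 14, 9]
items[-1] = items[0]+items[-1] = 6+9 = 15 → [6, 4, 3, 7, 7, 14, 15]
sum = 56

56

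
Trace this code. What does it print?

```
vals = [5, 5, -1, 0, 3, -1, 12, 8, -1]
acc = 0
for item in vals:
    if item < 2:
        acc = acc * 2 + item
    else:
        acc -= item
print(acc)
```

item=5: not <2, acc = 0-5 = -5
item=5: not <2, acc = (-5)-5 = -10
item=-1: <2, acc = (-10)*2+(-1) = -21
item=0: <2, acc = (-21)*2+0 = -42
item=3: not <2, acc = (-42)-3 = -45
item=-1: <2, acc = (-45)*2+(-1) = -91
item=12: not <2, acc = (-91)-12 = -103
item=8: not <2, acc = (-103)-8 = -111
item=-1: <2, acc = (-111)*2+(-1) = -223

-223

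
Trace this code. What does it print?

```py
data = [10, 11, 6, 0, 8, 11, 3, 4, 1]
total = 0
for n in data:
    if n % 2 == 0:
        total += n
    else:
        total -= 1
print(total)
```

24

n=10: even, total = 0+10 = 10
n=11: not even, total = 10-1 = 9
n=6: even, total = 9+6 = 15
n=0: even, total = 15+0 = 15
n=8: even, total = 15+8 = 23
n=11: not even, total = 23-1 = 22
n=3: not even, total = 22-1 = 21
n=4: even, total = 21+4 = 25
n=1: not even, total = 25-1 = 24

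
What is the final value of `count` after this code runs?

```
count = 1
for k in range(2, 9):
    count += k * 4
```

141

k=2: count = 1+2*4 = 9
k=3: count = 9+3*4 = 21
k=4: count = 21+4*4 = 37
k=5: count = 37+5*4 = 57
k=6: count = 57+6*4 = 81
k=7: count = 81+7*4 = 109
k=8: count = 109+8*4 = 141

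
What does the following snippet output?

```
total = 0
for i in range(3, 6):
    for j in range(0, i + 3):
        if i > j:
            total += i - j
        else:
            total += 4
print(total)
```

67

i=3,j=0: 3>0, total = 0+3 = 3
i=3,j=1: 3>1, total = 3+2 = 5
i=3,j=2: 3>2, total = 5+1 = 6
i=3,j=3: not 3>3, total = 6+4 = 10
i=3,j=4: not 3>4, total = 10+4 = 14
i=3,j=5: not 3>5, total = 14+4 = 18
i=4,j=0: 4>0, total = 18+4 = 22
i=4,j=1: 4>1, total = 22+3 = 25
i=4,j=2: 4>2, total = 25+2 = 27
i=4,j=3: 4>3, total = 27+1 = 28
i=4,j=4: not 4>4, total = 28+4 = 32
i=4,j=5: not 4>5, total = 32+4 = 36
i=4,j=6: not 4>6, total = 36+4 = 40
i=5,j=0: 5>0, total = 40+5 = 45
i=5,j=1: 5>1, total = 45+4 = 49
i=5,j=2: 5>2, total = 49+3 = 52
i=5,j=3: 5>3, total = 52+2 = 54
i=5,j=4: 5>4, total = 54+1 = 55
i=5,j=5: not 5>5, total = 55+4 = 59
i=5,j=6: not 5>6, total = 59+4 = 63
i=5,j=7: not 5>7, total = 63+4 = 67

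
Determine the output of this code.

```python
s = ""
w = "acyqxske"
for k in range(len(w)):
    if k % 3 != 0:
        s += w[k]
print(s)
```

cyxse

k=0: skip
k=1: add 'c' → 'c'
k=2: add 'y' → 'cy'
k=3: skip
k=4: add 'x' → 'cyx'
k=5: add 's' → 'cyxs'
k=6: skip
k=7: add 'e' → 'cyxse'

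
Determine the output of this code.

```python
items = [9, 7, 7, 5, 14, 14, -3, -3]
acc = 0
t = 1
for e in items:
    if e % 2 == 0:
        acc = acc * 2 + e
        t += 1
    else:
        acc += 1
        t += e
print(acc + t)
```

e=9: not even, acc = 0+1 = 1; t=10
e=7: not even, acc = 1+1 = 2; t=17
e=7: not even, acc = 2+1 = 3; t=24
e=5: not even, acc = 3+1 = 4; t=29
e=14: even, acc = 4*2+14 = 22; t=30
e=14: even, acc = 22*2+14 = 58; t=31
e=-3: not even, acc = 58+1 = 59; t=28
e=-3: not even, acc = 59+1 = 60; t=25
acc+t = 60+25 = 85

85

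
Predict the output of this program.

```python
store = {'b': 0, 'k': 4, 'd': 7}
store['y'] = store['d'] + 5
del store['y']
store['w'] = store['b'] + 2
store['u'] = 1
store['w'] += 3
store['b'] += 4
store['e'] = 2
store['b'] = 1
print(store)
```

{'b': 1, 'k': 4, 'd': 7, 'w': 5, 'u': 1, 'e': 2}

store['y'] = store['d']+5 = 12 → {'b': 0, 'k': 4, 'd': 7, 'y': 12}
del 'y' → {'b': 0, 'k': 4, 'd': 7}
store['w'] = store['b']+2 = 2 → {'b': 0, 'k': 4, 'd': 7, 'w': 2}
store['u'] = 1 → {'b': 0, 'k': 4, 'd': 7, 'w': 2, 'u': 1}
store['w'] = 2+3 = 5 → {'b': 0, 'k': 4, 'd': 7, 'w': 5, 'u': 1}
store['b'] = 0+4 = 4 → {'b': 4, 'k': 4, 'd': 7, 'w': 5, 'u': 1}
store['e'] = 2 → {'b': 4, 'k': 4, 'd': 7, 'w': 5, 'u': 1, 'e': 2}
store['b'] = 1 → {'b': 1, 'k': 4, 'd': 7, 'w': 5, 'u': 1, 'e': 2}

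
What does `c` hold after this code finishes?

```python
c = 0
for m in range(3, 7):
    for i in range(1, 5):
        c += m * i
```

180

m=3,i=1: c = 0+3 = 3
m=3,i=2: c = 3+6 = 9
m=3,i=3: c = 9+9 = 18
m=3,i=4: c = 18+12 = 30
m=4,i=1: c = 30+4 = 34
m=4,i=2: c = 34+8 = 42
m=4,i=3: c = 42+12 = 54
m=4,i=4: c = 54+16 = 70
m=5,i=1: c = 70+5 = 75
m=5,i=2: c = 75+10 = 85
m=5,i=3: c = 85+15 = 100
m=5,i=4: c = 100+20 = 120
m=6,i=1: c = 120+6 = 126
m=6,i=2: c = 126+12 = 138
m=6,i=3: c = 138+18 = 156
m=6,i=4: c = 156+24 = 180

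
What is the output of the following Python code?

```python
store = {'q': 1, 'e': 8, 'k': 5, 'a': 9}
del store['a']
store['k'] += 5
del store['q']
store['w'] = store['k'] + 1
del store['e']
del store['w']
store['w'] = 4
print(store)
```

del 'a' → {'q': 1, 'e': 8, 'k': 5}
store['k'] = 5+5 = 10 → {'q': 1, 'e': 8, 'k': 10}
del 'q' → {'e': 8, 'k': 10}
store['w'] = store['k']+1 = 11 → {'e': 8, 'k': 10, 'w': 11}
del 'e' → {'k': 10, 'w': 11}
del 'w' → {'k': 10}
store['w'] = 4 → {'k': 10, 'w': 4}

{'k': 10, 'w': 4}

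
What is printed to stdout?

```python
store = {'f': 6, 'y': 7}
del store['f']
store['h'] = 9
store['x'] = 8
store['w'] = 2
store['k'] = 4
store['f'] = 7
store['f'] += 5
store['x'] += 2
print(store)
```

del 'f' → {'y': 7}
store['h'] = 9 → {'y': 7, 'h': 9}
store['x'] = 8 → {'y': 7, 'h': 9, 'x': 8}
store['w'] = 2 → {'y': 7, 'h': 9, 'x': 8, 'w': 2}
store['k'] = 4 → {'y': 7, 'h': 9, 'x': 8, 'w': 2, 'k': 4}
store['f'] = 7 → {'y': 7, 'h': 9, 'x': 8, 'w': 2, 'k': 4, 'f': 7}
store['f'] = 7+5 = 12 → {'y': 7, 'h': 9, 'x': 8, 'w': 2, 'k': 4, 'f': 12}
store['x'] = 8+2 = 10 → {'y': 7, 'h': 9, 'x': 10, 'w': 2, 'k': 4, 'f': 12}

{'y': 7, 'h': 9, 'x': 10, 'w': 2, 'k': 4, 'f': 12}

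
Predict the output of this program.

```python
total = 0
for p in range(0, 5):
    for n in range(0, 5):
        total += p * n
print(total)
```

p=0,n=0: total = 0+0 = 0
p=0,n=1: total = 0+0 = 0
p=0,n=2: total = 0+0 = 0
p=0,n=3: total = 0+0 = 0
p=0,n=4: total = 0+0 = 0
p=1,n=0: total = 0+0 = 0
p=1,n=1: total = 0+1 = 1
p=1,n=2: total = 1+2 = 3
p=1,n=3: total = 3+3 = 6
p=1,n=4: total = 6+4 = 10
p=2,n=0: total = 10+0 = 10
p=2,n=1: total = 10+2 = 12
p=2,n=2: total = 12+4 = 16
p=2,n=3: total = 16+6 = 22
p=2,n=4: total = 22+8 = 30
p=3,n=0: total = 30+0 = 30
p=3,n=1: total = 30+3 = 33
p=3,n=2: total = 33+6 = 39
p=3,n=3: total = 39+9 = 48
p=3,n=4: total = 48+12 = 60
p=4,n=0: total = 60+0 = 60
p=4,n=1: total = 60+4 = 64
p=4,n=2: total = 64+8 = 72
p=4,n=3: total = 72+12 = 84
p=4,n=4: total = 84+16 = 100

100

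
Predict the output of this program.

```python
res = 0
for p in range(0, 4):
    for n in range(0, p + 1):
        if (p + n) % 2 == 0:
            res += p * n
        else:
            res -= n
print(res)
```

14

p=0,n=0: even sum, res = 0+0 = 0
p=1,n=0: odd sum, res = 0-0 = 0
p=1,n=1: even sum, res = 0+1 = 1
p=2,n=0: even sum, res = 1+0 = 1
p=2,n=1: odd sum, res = 1-1 = 0
p=2,n=2: even sum, res = 0+4 = 4
p=3,n=0: odd sum, res = 4-0 = 4
p=3,n=1: even sum, res = 4+3 = 7
p=3,n=2: odd sum, res = 7-2 = 5
p=3,n=3: even sum, res = 5+9 = 14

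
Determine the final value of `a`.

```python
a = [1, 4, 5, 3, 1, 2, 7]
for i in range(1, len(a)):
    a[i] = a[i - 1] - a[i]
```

i=1: a[1] = 1-4 = -3 → [1, -3, 5, 3, 1, 2, 7]
i=2: a[2] = (-3)-5 = -8 → [1, -3, -8, 3, 1, 2, 7]
i=3: a[3] = (-8)-3 = -11 → [1, -3, -8, -11, 1, 2, 7]
i=4: a[4] = (-11)-1 = -12 → [1, -3, -8, -11, -12, 2, 7]
i=5: a[5] = (-12)-2 = -14 → [1, -3, -8, -11, -12, -14, 7]
i=6: a[6] = (-14)-7 = -21 → [1, -3, -8, -11, -12, -14, -21]

[1, -3, -8, -11, -12, -14, -21]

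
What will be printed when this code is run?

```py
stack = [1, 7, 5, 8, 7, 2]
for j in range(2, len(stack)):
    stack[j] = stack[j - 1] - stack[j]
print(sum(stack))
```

j=2: stack[2] = 7-5 = 2 → [1, 7, 2, 8, 7, 2]
j=3: stack[3] = 2-8 = -6 → [1, 7, 2, -6, 7, 2]
j=4: stack[4] = (-6)-7 = -13 → [1, 7, 2, -6, -13, 2]
j=5: stack[5] = (-13)-2 = -15 → [1, 7, 2, -6, -13, -15]
sum = -24

-24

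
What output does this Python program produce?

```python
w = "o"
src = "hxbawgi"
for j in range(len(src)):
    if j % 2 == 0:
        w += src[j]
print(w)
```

j=0: add 'h' → 'oh'
j=1: skip
j=2: add 'b' → 'ohb'
j=3: skip
j=4: add 'w' → 'ohbw'
j=5: skip
j=6: add 'i' → 'ohbwi'

ohbwi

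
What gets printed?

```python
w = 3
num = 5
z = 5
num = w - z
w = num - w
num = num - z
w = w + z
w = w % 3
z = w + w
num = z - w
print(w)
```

num = 3-5 = -2
w = (-2)-3 = -5
num = (-2)-5 = -7
w = (-5)+5 = 0
w = 0%3 = 0
z = 0+0 = 0
num = 0-0 = 0

0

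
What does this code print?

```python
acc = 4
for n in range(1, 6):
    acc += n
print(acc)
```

n=1: acc = 4+1 = 5
n=2: acc = 5+2 = 7
n=3: acc = 7+3 = 10
n=4: acc = 10+4 = 14
n=5: acc = 14+5 = 19

19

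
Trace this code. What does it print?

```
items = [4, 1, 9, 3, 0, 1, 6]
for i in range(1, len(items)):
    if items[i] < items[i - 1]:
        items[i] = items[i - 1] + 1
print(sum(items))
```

64

i=1: 1<4, items[1] = 4+1 = 5 → [4, 5, 9, 3, 0, 1, 6]
i=2: 9>=5, unchanged → [4, 5, 9, 3, 0, 1, 6]
i=3: 3<9, items[3] = 9+1 = 10 → [4, 5, 9, 10, 0, 1, 6]
i=4: 0<10, items[4] = 10+1 = 11 → [4, 5, 9, 10, 11, 1, 6]
i=5: 1<11, items[5] = 11+1 = 12 → [4, 5, 9, 10, 11, 12, 6]
i=6: 6<12, items[6] = 12+1 = 13 → [4, 5, 9, 10, 11, 12, 13]
sum = 64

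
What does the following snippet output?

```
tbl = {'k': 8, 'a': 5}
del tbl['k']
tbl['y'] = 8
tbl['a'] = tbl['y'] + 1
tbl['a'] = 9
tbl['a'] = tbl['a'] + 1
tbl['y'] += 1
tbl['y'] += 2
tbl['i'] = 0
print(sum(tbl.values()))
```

21

del 'k' → {'a': 5}
tbl['y'] = 8 → {'a': 5, 'y': 8}
tbl['a'] = tbl['y']+1 = 9 → {'a': 9, 'y': 8}
tbl['a'] = 9 → {'a': 9, 'y': 8}
tbl['a'] = tbl['a']+1 = 10 → {'a': 10, 'y': 8}
tbl['y'] = 8+1 = 9 → {'a': 10, 'y': 9}
tbl['y'] = 9+2 = 11 → {'a': 10, 'y': 11}
tbl['i'] = 0 → {'a': 10, 'y': 11, 'i': 0}
sum of values = 21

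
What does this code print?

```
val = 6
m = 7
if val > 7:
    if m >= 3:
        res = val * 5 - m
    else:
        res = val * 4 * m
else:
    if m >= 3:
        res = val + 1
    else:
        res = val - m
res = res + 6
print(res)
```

13

val=6, m=7
val > 7 is False; m >= 3 is True
→ res = val + 1 = 7
res = 7+6 = 13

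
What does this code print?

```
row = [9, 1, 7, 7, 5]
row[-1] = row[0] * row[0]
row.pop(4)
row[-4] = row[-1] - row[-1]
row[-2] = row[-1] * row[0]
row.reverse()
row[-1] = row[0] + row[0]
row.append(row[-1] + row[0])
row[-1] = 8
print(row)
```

row[-1] = row[0]*row[0] = 9*9 = 81 → [9, 1, 7, 7, 81]
pop(4) removes 81 → [9, 1, 7, 7]
row[-4] = row[-1]-row[-1] = 7-7 = 0 → [0, 1, 7, 7]
row[-2] = row[-1]*row[0] = 7*0 = 0 → [0, 1, 0, 7]
reverse → [7, 0, 1, 0]
row[-1] = row[0]+row[0] = 7+7 = 14 → [7, 0, 1, 14]
append row[-1]+row[0] = 14+7 = 21 → [7, 0, 1, 14, 21]
row[-1] = 8 → [7, 0, 1, 14, 8]

[7, 0, 1, 14, 8]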